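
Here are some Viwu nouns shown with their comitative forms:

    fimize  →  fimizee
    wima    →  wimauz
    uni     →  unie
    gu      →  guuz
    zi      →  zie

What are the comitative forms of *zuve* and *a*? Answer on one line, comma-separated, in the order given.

The pattern is front/back vowel harmony: -e when the last vowel of the stem is a front vowel (*fimize*, *uni*, *zi*); -uz when the last vowel of the stem is a back vowel (*wima*, *gu*).
*zuve* — last vowel /e/ (a front vowel) → -e → *zuvee*.
*a* — last vowel /a/ (a back vowel) → -uz → *auz*.

zuvee, auz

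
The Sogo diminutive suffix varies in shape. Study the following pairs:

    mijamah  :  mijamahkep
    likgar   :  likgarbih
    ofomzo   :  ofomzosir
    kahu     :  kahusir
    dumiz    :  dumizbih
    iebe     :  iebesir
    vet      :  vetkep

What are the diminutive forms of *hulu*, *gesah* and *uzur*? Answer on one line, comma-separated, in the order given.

Looking at the final sound of each stem: -kep when the stem ends in a voiceless consonant (*mijamah*, *vet*); -bih when the stem ends in a voiced consonant (*likgar*, *dumiz*); -sir when the stem ends in a vowel (*ofomzo*, *kahu*, *iebe*).
The final sound of *hulu* is /u/, which is a vowel, so the suffix is -sir, giving *hulusir*.
*gesah* — final sound /h/ (a voiceless consonant) → -kep → *gesahkep*.
*uzur* — final sound /r/ (a voiced consonant) → -bih → *uzurbih*.

hulusir, gesahkep, uzurbih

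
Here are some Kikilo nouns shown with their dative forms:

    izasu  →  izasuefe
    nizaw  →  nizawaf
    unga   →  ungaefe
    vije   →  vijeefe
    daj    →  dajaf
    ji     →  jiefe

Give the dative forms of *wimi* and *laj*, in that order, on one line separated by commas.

wimiefe, lajaf

Looking at the final sound of each stem: -af when the stem ends in a consonant (*nizaw*, *daj*); -efe when the stem ends in a vowel (*izasu*, *unga*, *vije*, *ji*).
*wimi*: final sound = /i/, a vowel → -efe → *wimiefe*.
The final sound of *laj* is /j/, which is a consonant, so the suffix is -af, giving *lajaf*.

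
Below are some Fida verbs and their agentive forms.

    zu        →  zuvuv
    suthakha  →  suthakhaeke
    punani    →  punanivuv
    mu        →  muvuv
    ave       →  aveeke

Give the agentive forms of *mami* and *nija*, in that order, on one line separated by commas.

The suffix is conditioned by the last vowel: -vuv when the last vowel of the stem is a high vowel (*zu*, *punani*, *mu*); -eke when the last vowel of the stem is a non-high vowel (*suthakha*, *ave*).
*mami* — last vowel /i/ (a high vowel) → -vuv → *mamivuv*.
The last vowel of *nija* is /a/, which is a non-high vowel, so the suffix is -eke, giving *nijaeke*.

mamivuv, nijaeke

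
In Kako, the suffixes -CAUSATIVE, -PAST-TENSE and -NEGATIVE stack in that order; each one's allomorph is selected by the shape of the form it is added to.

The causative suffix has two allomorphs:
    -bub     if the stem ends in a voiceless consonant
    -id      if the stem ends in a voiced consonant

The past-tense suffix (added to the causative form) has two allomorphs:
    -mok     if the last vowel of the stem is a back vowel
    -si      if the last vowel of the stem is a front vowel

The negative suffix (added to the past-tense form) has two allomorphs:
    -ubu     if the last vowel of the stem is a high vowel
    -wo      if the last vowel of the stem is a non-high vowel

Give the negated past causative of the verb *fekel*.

*fekel*: final consonant = /l/, voiced → -id → *fekelid*.
Since the last vowel of the causative form *fekelid* is /i/ (a front vowel), it takes -si, giving *fekelidsi*.
The past-tense form *fekelidsi* — last vowel /i/ (a high vowel) → -ubu → *fekelidsiubu*.

fekelidsiubu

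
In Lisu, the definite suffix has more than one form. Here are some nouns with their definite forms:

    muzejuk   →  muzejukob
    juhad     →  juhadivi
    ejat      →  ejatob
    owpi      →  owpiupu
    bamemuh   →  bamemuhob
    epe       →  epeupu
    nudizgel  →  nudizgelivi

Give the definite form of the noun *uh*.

The suffix is conditioned by the final sound: -ob when the stem ends in a voiceless consonant (*muzejuk*, *ejat*, *bamemuh*); -ivi when the stem ends in a voiced consonant (*juhad*, *nudizgel*); -upu when the stem ends in a vowel (*owpi*, *epe*).
*uh*: final sound = /h/, a voiceless consonant → -ob → *uhob*.

uhob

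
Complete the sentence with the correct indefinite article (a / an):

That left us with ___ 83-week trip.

an

The indefinite article is chosen by the initial *sound* of the following word, not its spelling.
The number *83* is spoken "eighty-…", beginning with /ˈeɪti/ — a vowel sound.
So the article is *an*: That left us with an 83-week trip.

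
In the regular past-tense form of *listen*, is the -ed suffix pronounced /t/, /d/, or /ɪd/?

The stem *listen* ends in a voiced sound other than /d/.
The -ed suffix is realized as /ɪd/ after /t, d/; as /t/ after other voiceless consonants; and as /d/ after other voiced sounds.
So -ed on *listen* is pronounced /d/.

/d/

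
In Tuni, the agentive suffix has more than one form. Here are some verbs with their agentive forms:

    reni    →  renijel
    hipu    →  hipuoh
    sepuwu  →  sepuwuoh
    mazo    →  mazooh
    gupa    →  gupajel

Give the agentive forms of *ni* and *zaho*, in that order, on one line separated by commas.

nijel, zahooh

The alternation tracks the last vowel of the stem — -oh when the last vowel of the stem is a rounded vowel (*hipu*, *sepuwu*, *mazo*); -jel when the last vowel of the stem is an unrounded vowel (*reni*, *gupa*).
*ni*: last vowel = /i/, an unrounded vowel → -jel → *nijel*.
The last vowel of *zaho* is /o/, which is a rounded vowel, so the suffix is -oh, giving *zahooh*.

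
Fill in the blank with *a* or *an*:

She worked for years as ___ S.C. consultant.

an

The indefinite article is chosen by the initial *sound* of the following word, not its spelling.
The initialism *S.C.* is read letter by letter; the first letter, S, is pronounced /ɛs/, which begins with a vowel sound.
So the article is *an*: She worked for years as an S.C. consultant.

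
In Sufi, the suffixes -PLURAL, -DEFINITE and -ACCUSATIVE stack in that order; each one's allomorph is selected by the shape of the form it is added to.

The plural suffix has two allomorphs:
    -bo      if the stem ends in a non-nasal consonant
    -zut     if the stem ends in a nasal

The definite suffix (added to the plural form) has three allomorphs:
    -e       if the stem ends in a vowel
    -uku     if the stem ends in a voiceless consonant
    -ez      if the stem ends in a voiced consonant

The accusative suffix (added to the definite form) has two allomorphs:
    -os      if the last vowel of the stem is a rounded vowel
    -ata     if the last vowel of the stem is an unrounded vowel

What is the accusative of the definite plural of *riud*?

*riud*: final consonant = /d/, non-nasal → -bo → *riudbo*.
The final sound of the plural form *riudbo* is /o/, which is a vowel, so the definite suffix is -e, giving *riudboe*.
The last vowel of the definite form *riudboe* is /e/, which is an unrounded vowel, so the accusative suffix is -ata, giving *riudboeata*.

riudboeata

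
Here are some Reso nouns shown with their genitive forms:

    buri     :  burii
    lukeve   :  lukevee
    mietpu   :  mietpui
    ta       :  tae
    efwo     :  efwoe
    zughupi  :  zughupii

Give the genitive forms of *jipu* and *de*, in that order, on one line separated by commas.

Looking at the last vowel of each stem: -i when the last vowel of the stem is a high vowel (*buri*, *mietpu*, *zughupi*); -e when the last vowel of the stem is a non-high vowel (*lukeve*, *ta*, *efwo*).
Since the last vowel of *jipu* is /u/ (a high vowel), it takes -i, giving *jipui*.
Since the last vowel of *de* is /e/ (a non-high vowel), it takes -e, giving *dee*.

jipui, dee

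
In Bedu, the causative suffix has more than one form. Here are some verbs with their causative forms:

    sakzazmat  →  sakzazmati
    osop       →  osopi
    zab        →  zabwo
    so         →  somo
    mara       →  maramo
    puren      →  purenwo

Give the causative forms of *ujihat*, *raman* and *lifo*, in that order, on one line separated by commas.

ujihati, ramanwo, lifomo

The alternation tracks the final sound of the stem — -i when the stem ends in a voiceless consonant (*sakzazmat*, *osop*); -wo when the stem ends in a voiced consonant (*zab*, *puren*); -mo when the stem ends in a vowel (*so*, *mara*).
*ujihat*: final sound = /t/, a voiceless consonant → -i → *ujihati*.
Since the final sound of *raman* is /n/ (a voiced consonant), it takes -wo, giving *ramanwo*.
*lifo*: final sound = /o/, a vowel → -mo → *lifomo*.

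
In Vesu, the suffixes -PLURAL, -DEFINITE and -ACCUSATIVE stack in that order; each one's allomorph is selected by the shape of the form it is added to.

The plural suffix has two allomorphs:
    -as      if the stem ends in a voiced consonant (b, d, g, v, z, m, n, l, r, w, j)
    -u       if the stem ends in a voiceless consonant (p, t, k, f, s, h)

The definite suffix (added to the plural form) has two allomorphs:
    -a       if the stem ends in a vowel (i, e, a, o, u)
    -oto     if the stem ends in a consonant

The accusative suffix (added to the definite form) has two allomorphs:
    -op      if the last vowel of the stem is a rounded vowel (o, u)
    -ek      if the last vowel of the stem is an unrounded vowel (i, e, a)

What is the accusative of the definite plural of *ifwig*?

ifwigasotoop

Since the final consonant of *ifwig* is /g/ (voiced), it takes -as, giving *ifwigas*.
The plural form *ifwigas* — final sound /s/ (a consonant) → -oto → *ifwigasoto*.
The definite form *ifwigasoto* — last vowel /o/ (a rounded vowel) → -op → *ifwigasotoop*.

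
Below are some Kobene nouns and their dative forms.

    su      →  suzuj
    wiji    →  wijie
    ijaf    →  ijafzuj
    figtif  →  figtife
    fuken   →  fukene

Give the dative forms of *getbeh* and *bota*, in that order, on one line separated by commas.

The suffix is conditioned by the last vowel: -e when the last vowel of the stem is a front vowel (*wiji*, *figtif*, *fuken*); -zuj when the last vowel of the stem is a back vowel (*su*, *ijaf*).
The last vowel of *getbeh* is /e/, which is a front vowel, so the suffix is -e, giving *getbehe*.
The last vowel of *bota* is /a/, which is a back vowel, so the suffix is -zuj, giving *botazuj*.

getbehe, botazuj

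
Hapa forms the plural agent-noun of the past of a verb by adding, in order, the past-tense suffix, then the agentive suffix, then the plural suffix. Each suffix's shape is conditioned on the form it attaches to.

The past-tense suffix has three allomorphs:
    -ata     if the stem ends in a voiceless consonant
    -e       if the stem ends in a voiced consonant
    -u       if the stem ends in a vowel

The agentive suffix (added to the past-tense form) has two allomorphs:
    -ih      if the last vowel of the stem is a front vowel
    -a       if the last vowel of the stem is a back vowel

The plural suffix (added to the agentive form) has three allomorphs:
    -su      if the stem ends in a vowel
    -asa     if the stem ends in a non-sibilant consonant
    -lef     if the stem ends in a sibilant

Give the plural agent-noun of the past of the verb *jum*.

jumeihasa

*jum* — final sound /m/ (a voiced consonant) → -e → *jume*.
Since the last vowel of the past-tense form *jume* is /e/ (a front vowel), it takes -ih, giving *jumeih*.
The final sound of the agentive form *jumeih* is /h/, which is a non-sibilant consonant, so the plural suffix is -asa, giving *jumeihasa*.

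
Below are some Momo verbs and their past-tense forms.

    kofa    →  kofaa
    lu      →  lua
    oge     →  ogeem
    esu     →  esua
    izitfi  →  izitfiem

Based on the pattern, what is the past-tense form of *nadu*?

nadua

Looking at the last vowel of each stem: -em when the last vowel of the stem is a front vowel (*oge*, *izitfi*); -a when the last vowel of the stem is a back vowel (*kofa*, *lu*, *esu*).
Since the last vowel of *nadu* is /u/ (a back vowel), it takes -a, giving *nadua*.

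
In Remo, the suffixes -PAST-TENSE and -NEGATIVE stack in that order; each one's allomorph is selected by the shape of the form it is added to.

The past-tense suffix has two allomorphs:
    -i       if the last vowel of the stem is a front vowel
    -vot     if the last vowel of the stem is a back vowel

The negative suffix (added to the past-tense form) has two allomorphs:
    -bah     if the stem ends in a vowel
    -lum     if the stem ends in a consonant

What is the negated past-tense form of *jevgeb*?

The last vowel of *jevgeb* is /e/, which is a front vowel, so the past-tense suffix is -i, giving *jevgebi*.
Since the final sound of the past-tense form *jevgebi* is /i/ (a vowel), it takes -bah, giving *jevgebibah*.

jevgebibah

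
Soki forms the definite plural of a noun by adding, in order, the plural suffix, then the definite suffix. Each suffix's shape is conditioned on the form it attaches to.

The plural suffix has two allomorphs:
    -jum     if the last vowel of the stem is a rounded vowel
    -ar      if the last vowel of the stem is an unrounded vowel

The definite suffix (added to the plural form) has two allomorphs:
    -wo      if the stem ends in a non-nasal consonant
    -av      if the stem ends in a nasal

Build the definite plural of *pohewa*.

*pohewa*: last vowel = /a/, an unrounded vowel → -ar → *pohewaar*.
The plural form *pohewaar* — final consonant /r/ (non-nasal) → -wo → *pohewaarwo*.

pohewaarwo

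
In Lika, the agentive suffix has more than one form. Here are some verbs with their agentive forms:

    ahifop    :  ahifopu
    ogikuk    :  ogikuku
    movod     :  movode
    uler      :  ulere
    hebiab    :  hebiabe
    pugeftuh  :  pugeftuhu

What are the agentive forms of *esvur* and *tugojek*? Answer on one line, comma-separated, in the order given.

The alternation tracks the final consonant of the stem — -u when the stem ends in a voiceless consonant (*ahifop*, *ogikuk*, *pugeftuh*); -e when the stem ends in a voiced consonant (*movod*, *uler*, *hebiab*).
*esvur*: final consonant = /r/, voiced → -e → *esvure*.
*tugojek* — final consonant /k/ (voiceless) → -u → *tugojeku*.

esvure, tugojeku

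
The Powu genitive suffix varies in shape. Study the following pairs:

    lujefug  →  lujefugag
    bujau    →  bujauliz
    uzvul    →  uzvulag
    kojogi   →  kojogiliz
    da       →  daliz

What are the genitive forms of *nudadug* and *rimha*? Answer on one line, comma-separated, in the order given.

nudadugag, rimhaliz

The alternation tracks the final sound of the stem — -ag when the stem ends in a consonant (*lujefug*, *uzvul*); -liz when the stem ends in a vowel (*bujau*, *kojogi*, *da*).
*nudadug* — final sound /g/ (a consonant) → -ag → *nudadugag*.
Since the final sound of *rimha* is /a/ (a vowel), it takes -liz, giving *rimhaliz*.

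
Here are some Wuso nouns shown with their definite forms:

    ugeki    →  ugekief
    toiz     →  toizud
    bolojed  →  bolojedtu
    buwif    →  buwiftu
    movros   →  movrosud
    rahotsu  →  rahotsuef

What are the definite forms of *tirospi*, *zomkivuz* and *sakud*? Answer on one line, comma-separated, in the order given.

tirospief, zomkivuzud, sakudtu

Looking at the final sound of each stem: -ud when the stem ends in a sibilant (*toiz*, *movros*); -tu when the stem ends in a non-sibilant consonant (*bolojed*, *buwif*); -ef when the stem ends in a vowel (*ugeki*, *rahotsu*).
Since the final sound of *tirospi* is /i/ (a vowel), it takes -ef, giving *tirospief*.
*zomkivuz*: final sound = /z/, a sibilant → -ud → *zomkivuzud*.
The final sound of *sakud* is /d/, which is a non-sibilant consonant, so the suffix is -tu, giving *sakudtu*.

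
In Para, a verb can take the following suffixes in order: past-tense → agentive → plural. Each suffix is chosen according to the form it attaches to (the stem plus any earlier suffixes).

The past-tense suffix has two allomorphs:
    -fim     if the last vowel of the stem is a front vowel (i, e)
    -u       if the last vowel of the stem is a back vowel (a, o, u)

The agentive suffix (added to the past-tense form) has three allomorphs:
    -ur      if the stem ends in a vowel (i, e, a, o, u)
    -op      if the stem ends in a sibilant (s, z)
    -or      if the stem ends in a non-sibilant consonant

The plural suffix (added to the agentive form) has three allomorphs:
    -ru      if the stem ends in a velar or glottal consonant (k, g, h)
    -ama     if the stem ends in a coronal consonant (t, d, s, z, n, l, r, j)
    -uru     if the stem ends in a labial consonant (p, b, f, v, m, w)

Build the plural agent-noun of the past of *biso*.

*biso* — last vowel /o/ (a back vowel) → -u → *bisou*.
The past-tense form *bisou*: final sound = /u/, a vowel → -ur → *bisouur*.
The final consonant of the agentive form *bisouur* is /r/, which is coronal, so the plural suffix is -ama, giving *bisouurama*.

bisouurama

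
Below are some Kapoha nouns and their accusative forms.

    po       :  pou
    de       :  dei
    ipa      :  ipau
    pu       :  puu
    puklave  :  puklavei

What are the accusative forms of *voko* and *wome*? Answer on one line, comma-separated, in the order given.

The suffix is conditioned by the last vowel: -i when the last vowel of the stem is a front vowel (*de*, *puklave*); -u when the last vowel of the stem is a back vowel (*po*, *ipa*, *pu*).
*voko* — last vowel /o/ (a back vowel) → -u → *vokou*.
Since the last vowel of *wome* is /e/ (a front vowel), it takes -i, giving *womei*.

vokou, womei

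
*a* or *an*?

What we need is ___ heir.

The indefinite article is chosen by the initial *sound* of the following word, not its spelling.
*heir* begins with the sound /ɛ/ (silent h) — a vowel sound.
So the article is *an*: What we need is an heir.

an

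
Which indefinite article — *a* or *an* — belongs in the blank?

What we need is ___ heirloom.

an

The indefinite article is chosen by the initial *sound* of the following word, not its spelling.
*heirloom* begins with the sound /ɛ/ (silent h) — a vowel sound.
So the article is *an*: What we need is an heirloom.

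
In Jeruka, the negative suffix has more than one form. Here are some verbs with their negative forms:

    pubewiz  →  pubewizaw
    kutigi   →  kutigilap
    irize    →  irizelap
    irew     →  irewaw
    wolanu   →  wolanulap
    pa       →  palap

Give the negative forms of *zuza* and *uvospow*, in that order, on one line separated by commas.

The pattern is consonant vs. vowel: -aw when the stem ends in a consonant (*pubewiz*, *irew*); -lap when the stem ends in a vowel (*kutigi*, *irize*, *wolanu*, *pa*).
The final sound of *zuza* is /a/, which is a vowel, so the suffix is -lap, giving *zuzalap*.
*uvospow* — final sound /w/ (a consonant) → -aw → *uvospowaw*.

zuzalap, uvospowaw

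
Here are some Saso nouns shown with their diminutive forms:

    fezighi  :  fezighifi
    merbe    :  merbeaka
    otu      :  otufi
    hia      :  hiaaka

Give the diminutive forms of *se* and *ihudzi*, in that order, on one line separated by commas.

seaka, ihudzifi

The alternation tracks the last vowel of the stem — -fi when the last vowel of the stem is a high vowel (*fezighi*, *otu*); -aka when the last vowel of the stem is a non-high vowel (*merbe*, *hia*).
*se* — last vowel /e/ (a non-high vowel) → -aka → *seaka*.
*ihudzi*: last vowel = /i/, a high vowel → -fi → *ihudzifi*.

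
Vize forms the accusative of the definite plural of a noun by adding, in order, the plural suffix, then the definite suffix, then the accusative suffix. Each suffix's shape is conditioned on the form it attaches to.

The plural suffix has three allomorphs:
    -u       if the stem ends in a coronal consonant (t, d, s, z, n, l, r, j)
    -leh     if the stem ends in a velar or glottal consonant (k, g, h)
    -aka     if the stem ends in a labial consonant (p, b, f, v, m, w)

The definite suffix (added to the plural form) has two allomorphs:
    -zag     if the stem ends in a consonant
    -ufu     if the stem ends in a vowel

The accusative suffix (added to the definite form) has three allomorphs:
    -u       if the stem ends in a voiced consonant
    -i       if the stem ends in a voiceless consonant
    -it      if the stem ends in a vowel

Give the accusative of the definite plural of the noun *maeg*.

maeglehzagu

Since the final consonant of *maeg* is /g/ (velar/glottal), it takes -leh, giving *maegleh*.
Since the final sound of the plural form *maegleh* is /h/ (a consonant), it takes -zag, giving *maeglehzag*.
Since the final sound of the definite form *maeglehzag* is /g/ (a voiced consonant), it takes -u, giving *maeglehzagu*.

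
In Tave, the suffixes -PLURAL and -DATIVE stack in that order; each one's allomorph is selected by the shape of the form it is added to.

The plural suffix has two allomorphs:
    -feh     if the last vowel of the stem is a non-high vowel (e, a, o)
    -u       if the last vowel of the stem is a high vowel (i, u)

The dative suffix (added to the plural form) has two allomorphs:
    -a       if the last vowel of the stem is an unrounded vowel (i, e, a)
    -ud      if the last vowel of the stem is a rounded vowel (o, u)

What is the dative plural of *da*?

dafeha

*da*: last vowel = /a/, a non-high vowel → -feh → *dafeh*.
Since the last vowel of the plural form *dafeh* is /e/ (an unrounded vowel), it takes -a, giving *dafeha*.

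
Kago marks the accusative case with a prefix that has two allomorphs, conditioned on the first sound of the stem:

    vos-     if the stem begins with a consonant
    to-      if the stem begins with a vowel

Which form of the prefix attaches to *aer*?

to-

Since the first sound of *aer* is /a/ (a vowel), it takes to-.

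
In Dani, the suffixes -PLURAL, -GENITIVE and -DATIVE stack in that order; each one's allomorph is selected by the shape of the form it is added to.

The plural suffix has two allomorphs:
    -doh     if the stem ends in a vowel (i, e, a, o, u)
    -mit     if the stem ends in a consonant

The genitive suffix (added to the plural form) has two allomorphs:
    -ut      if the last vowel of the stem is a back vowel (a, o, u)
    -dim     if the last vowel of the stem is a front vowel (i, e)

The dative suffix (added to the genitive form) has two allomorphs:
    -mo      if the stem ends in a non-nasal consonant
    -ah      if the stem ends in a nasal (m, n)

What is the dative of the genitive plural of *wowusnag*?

wowusnagmitdimah

Since the final sound of *wowusnag* is /g/ (a consonant), it takes -mit, giving *wowusnagmit*.
The plural form *wowusnagmit* — last vowel /i/ (a front vowel) → -dim → *wowusnagmitdim*.
The final consonant of the genitive form *wowusnagmitdim* is /m/, which is a nasal, so the dative suffix is -ah, giving *wowusnagmitdimah*.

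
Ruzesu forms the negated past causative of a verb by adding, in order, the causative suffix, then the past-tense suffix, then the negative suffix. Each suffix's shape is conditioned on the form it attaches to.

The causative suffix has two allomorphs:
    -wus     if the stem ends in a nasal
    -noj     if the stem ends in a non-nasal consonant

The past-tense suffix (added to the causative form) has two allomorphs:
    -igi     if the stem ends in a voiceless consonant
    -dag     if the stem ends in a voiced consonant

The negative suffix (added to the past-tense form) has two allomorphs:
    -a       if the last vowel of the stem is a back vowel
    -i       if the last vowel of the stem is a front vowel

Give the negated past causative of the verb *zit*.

zitnojdaga

The final consonant of *zit* is /t/, which is non-nasal, so the causative suffix is -noj, giving *zitnoj*.
The final consonant of the causative form *zitnoj* is /j/, which is voiced, so the past-tense suffix is -dag, giving *zitnojdag*.
Since the last vowel of the past-tense form *zitnojdag* is /a/ (a back vowel), it takes -a, giving *zitnojdaga*.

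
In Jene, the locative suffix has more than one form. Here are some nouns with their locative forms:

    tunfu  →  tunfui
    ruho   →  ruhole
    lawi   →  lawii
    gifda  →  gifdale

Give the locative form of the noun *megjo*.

The alternation tracks the last vowel of the stem — -i when the last vowel of the stem is a high vowel (*tunfu*, *lawi*); -le when the last vowel of the stem is a non-high vowel (*ruho*, *gifda*).
*megjo*: last vowel = /o/, a non-high vowel → -le → *megjole*.

megjole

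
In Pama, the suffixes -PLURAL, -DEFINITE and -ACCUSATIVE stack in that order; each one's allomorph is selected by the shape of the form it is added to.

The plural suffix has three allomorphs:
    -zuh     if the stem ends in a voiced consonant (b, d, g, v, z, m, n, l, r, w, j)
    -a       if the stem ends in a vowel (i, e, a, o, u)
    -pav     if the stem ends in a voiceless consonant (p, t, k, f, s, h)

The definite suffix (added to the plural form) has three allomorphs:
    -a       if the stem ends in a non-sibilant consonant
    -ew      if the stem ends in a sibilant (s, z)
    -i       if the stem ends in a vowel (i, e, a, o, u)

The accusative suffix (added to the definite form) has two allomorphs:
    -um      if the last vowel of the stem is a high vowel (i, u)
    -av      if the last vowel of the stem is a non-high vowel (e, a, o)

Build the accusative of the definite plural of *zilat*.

The final sound of *zilat* is /t/, which is a voiceless consonant, so the plural suffix is -pav, giving *zilatpav*.
The plural form *zilatpav* — final sound /v/ (a non-sibilant consonant) → -a → *zilatpava*.
The definite form *zilatpava* — last vowel /a/ (a non-high vowel) → -av → *zilatpavaav*.

zilatpavaav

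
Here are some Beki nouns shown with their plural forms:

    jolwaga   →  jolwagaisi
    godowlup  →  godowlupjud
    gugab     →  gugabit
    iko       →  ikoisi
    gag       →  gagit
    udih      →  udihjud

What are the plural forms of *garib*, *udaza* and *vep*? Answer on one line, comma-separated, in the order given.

Looking at the final sound of each stem: -jud when the stem ends in a voiceless consonant (*godowlup*, *udih*); -it when the stem ends in a voiced consonant (*gugab*, *gag*); -isi when the stem ends in a vowel (*jolwaga*, *iko*).
*garib*: final sound = /b/, a voiced consonant → -it → *garibit*.
The final sound of *udaza* is /a/, which is a vowel, so the suffix is -isi, giving *udazaisi*.
*vep*: final sound = /p/, a voiceless consonant → -jud → *vepjud*.

garibit, udazaisi, vepjud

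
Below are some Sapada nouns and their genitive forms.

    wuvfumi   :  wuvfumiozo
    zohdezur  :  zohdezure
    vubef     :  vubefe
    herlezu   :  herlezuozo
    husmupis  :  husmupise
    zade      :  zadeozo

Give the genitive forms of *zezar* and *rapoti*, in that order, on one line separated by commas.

zezare, rapotiozo

The suffix is conditioned by the final sound: -e when the stem ends in a consonant (*zohdezur*, *vubef*, *husmupis*); -ozo when the stem ends in a vowel (*wuvfumi*, *herlezu*, *zade*).
Since the final sound of *zezar* is /r/ (a consonant), it takes -e, giving *zezare*.
*rapoti* — final sound /i/ (a vowel) → -ozo → *rapotiozo*.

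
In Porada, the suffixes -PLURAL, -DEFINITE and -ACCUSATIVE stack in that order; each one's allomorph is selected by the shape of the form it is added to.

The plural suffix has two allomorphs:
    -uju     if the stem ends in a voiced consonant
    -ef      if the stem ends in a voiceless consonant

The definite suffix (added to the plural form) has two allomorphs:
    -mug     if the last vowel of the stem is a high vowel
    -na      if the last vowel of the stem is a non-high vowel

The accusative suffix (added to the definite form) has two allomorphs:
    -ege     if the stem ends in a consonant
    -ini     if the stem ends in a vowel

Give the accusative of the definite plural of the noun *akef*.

akefefnaini

*akef*: final consonant = /f/, voiceless → -ef → *akefef*.
The plural form *akefef*: last vowel = /e/, a non-high vowel → -na → *akefefna*.
Since the final sound of the definite form *akefefna* is /a/ (a vowel), it takes -ini, giving *akefefnaini*.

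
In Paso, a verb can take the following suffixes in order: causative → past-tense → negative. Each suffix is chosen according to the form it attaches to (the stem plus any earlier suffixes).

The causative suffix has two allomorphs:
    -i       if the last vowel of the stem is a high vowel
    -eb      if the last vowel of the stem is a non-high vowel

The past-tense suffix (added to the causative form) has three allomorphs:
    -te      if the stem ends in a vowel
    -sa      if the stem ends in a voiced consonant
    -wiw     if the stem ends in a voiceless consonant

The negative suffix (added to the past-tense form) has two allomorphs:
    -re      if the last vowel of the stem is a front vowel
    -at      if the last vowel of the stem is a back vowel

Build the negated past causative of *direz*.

Since the last vowel of *direz* is /e/ (a non-high vowel), it takes -eb, giving *direzeb*.
Since the final sound of the causative form *direzeb* is /b/ (a voiced consonant), it takes -sa, giving *direzebsa*.
The past-tense form *direzebsa*: last vowel = /a/, a back vowel → -at → *direzebsaat*.

direzebsaat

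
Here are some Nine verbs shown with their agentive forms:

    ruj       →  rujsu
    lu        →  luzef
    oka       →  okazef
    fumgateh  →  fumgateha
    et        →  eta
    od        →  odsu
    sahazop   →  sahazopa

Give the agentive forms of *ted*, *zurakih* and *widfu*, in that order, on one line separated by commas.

tedsu, zurakiha, widfuzef

The alternation tracks the final sound of the stem — -a when the stem ends in a voiceless consonant (*fumgateh*, *et*, *sahazop*); -su when the stem ends in a voiced consonant (*ruj*, *od*); -zef when the stem ends in a vowel (*lu*, *oka*).
Since the final sound of *ted* is /d/ (a voiced consonant), it takes -su, giving *tedsu*.
*zurakih*: final sound = /h/, a voiceless consonant → -a → *zurakiha*.
*widfu*: final sound = /u/, a vowel → -zef → *widfuzef*.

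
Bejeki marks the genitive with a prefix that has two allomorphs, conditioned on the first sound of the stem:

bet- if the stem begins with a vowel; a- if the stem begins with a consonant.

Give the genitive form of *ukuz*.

*ukuz*: first sound = /u/, a vowel → bet- → *betukuz*.

betukuz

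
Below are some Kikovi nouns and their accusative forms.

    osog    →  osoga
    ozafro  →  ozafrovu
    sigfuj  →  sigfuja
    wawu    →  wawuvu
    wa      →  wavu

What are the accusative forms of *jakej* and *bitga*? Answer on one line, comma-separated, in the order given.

The alternation tracks the final sound of the stem — -a when the stem ends in a consonant (*osog*, *sigfuj*); -vu when the stem ends in a vowel (*ozafro*, *wawu*, *wa*).
*jakej* — final sound /j/ (a consonant) → -a → *jakeja*.
The final sound of *bitga* is /a/, which is a vowel, so the suffix is -vu, giving *bitgavu*.

jakeja, bitgavu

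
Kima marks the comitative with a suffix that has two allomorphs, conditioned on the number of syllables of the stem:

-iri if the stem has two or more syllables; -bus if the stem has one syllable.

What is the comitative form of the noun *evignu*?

evignuiri

*evignu* has 3 syllables, so the suffix is -iri, giving *evignuiri*.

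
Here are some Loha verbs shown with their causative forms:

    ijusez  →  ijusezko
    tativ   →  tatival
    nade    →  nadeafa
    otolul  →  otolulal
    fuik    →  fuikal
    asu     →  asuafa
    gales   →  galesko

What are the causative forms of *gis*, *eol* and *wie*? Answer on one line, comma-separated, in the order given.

gisko, eolal, wieafa

Looking at the final sound of each stem: -ko when the stem ends in a sibilant (*ijusez*, *gales*); -al when the stem ends in a non-sibilant consonant (*tativ*, *otolul*, *fuik*); -afa when the stem ends in a vowel (*nade*, *asu*).
Since the final sound of *gis* is /s/ (a sibilant), it takes -ko, giving *gisko*.
*eol* — final sound /l/ (a non-sibilant consonant) → -al → *eolal*.
*wie*: final sound = /e/, a vowel → -afa → *wieafa*.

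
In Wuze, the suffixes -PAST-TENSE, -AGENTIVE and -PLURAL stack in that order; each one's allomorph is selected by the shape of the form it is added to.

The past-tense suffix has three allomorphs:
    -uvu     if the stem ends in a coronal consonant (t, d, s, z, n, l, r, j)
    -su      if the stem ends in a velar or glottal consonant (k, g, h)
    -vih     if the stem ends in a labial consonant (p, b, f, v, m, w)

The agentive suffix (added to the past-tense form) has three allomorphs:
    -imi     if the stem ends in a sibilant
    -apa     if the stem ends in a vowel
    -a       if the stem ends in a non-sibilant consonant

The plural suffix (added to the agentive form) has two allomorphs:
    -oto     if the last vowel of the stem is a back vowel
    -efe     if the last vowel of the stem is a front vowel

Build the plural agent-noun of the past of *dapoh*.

dapohsuapaoto

*dapoh* — final consonant /h/ (velar/glottal) → -su → *dapohsu*.
Since the final sound of the past-tense form *dapohsu* is /u/ (a vowel), it takes -apa, giving *dapohsuapa*.
The agentive form *dapohsuapa* — last vowel /a/ (a back vowel) → -oto → *dapohsuapaoto*.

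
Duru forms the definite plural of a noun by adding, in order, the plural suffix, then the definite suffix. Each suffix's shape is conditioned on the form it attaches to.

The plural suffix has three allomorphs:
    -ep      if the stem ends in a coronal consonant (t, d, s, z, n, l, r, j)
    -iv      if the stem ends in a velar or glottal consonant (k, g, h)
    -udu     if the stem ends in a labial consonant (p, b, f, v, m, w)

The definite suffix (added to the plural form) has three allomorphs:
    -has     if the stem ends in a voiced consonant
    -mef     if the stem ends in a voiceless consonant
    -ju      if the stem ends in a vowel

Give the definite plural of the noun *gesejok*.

The final consonant of *gesejok* is /k/, which is velar/glottal, so the plural suffix is -iv, giving *gesejokiv*.
The plural form *gesejokiv*: final sound = /v/, a voiced consonant → -has → *gesejokivhas*.

gesejokivhas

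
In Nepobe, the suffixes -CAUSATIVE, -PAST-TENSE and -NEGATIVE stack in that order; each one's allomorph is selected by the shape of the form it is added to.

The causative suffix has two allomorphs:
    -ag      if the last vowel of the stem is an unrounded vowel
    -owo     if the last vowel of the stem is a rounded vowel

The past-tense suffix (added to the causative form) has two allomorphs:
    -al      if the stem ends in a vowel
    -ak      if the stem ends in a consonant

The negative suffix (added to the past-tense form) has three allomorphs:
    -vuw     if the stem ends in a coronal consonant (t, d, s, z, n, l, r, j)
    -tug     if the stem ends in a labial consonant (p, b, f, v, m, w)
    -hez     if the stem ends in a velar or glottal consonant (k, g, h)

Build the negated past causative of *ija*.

*ija*: last vowel = /a/, an unrounded vowel → -ag → *ijaag*.
The final sound of the causative form *ijaag* is /g/, which is a consonant, so the past-tense suffix is -ak, giving *ijaagak*.
The final consonant of the past-tense form *ijaagak* is /k/, which is velar/glottal, so the negative suffix is -hez, giving *ijaagakhez*.

ijaagakhez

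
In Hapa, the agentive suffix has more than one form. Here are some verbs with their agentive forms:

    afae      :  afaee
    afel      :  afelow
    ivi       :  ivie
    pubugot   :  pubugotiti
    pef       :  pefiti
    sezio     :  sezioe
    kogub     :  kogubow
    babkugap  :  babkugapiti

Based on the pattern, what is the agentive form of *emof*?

The pattern is voicing of the final sound: -iti when the stem ends in a voiceless consonant (*pubugot*, *pef*, *babkugap*); -ow when the stem ends in a voiced consonant (*afel*, *kogub*); -e when the stem ends in a vowel (*afae*, *ivi*, *sezio*).
*emof*: final sound = /f/, a voiceless consonant → -iti → *emofiti*.

emofiti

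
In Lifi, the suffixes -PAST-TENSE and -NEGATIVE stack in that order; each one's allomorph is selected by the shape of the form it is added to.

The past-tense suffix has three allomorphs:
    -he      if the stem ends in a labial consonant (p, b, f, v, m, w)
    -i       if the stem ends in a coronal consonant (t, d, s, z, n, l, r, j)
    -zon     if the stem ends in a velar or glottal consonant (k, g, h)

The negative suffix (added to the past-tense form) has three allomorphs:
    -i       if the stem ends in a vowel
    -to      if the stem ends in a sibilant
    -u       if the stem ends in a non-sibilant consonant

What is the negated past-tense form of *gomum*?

gomumhei

The final consonant of *gomum* is /m/, which is labial, so the past-tense suffix is -he, giving *gomumhe*.
The past-tense form *gomumhe* — final sound /e/ (a vowel) → -i → *gomumhei*.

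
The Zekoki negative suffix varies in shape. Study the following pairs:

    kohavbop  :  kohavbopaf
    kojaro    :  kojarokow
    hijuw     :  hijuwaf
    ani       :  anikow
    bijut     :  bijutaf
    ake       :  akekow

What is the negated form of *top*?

Looking at the final sound of each stem: -af when the stem ends in a consonant (*kohavbop*, *hijuw*, *bijut*); -kow when the stem ends in a vowel (*kojaro*, *ani*, *ake*).
Since the final sound of *top* is /p/ (a consonant), it takes -af, giving *topaf*.

topaf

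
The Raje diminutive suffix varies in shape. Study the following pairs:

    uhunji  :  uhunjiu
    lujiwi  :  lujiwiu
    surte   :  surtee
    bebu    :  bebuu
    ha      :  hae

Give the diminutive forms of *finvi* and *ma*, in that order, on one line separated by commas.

finviu, mae

The suffix is conditioned by the last vowel: -u when the last vowel of the stem is a high vowel (*uhunji*, *lujiwi*, *bebu*); -e when the last vowel of the stem is a non-high vowel (*surte*, *ha*).
*finvi*: last vowel = /i/, a high vowel → -u → *finviu*.
*ma* — last vowel /a/ (a non-high vowel) → -e → *mae*.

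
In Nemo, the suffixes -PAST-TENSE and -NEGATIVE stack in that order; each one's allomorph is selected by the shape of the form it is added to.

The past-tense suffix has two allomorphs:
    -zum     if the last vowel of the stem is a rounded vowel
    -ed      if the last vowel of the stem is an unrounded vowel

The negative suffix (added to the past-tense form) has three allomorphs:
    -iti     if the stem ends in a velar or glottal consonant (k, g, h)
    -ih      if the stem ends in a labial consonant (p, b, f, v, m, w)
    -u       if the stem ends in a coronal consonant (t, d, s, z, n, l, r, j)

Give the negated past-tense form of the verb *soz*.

sozzumih

*soz* — last vowel /o/ (a rounded vowel) → -zum → *sozzum*.
The past-tense form *sozzum*: final consonant = /m/, labial → -ih → *sozzumih*.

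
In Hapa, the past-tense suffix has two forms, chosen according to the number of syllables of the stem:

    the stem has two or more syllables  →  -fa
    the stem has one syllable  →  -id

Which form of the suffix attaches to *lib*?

-id

*lib* has one syllable, so the suffix is -id.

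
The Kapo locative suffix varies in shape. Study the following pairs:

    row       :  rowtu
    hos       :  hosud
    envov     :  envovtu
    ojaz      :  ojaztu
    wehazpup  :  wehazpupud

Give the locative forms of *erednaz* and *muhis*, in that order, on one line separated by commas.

erednaztu, muhisud

The alternation tracks the final consonant of the stem — -ud when the stem ends in a voiceless consonant (*hos*, *wehazpup*); -tu when the stem ends in a voiced consonant (*row*, *envov*, *ojaz*).
*erednaz*: final consonant = /z/, voiced → -tu → *erednaztu*.
*muhis*: final consonant = /s/, voiceless → -ud → *muhisud*.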